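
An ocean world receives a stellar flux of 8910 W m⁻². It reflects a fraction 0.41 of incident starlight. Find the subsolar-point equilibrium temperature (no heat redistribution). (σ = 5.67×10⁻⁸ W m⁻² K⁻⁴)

At the subsolar point the surface absorbs S(1−A) and emits σT⁴ per unit area — no factor of 4, since only the local patch is in balance.
T = [8910 × 0.59 / 5.67×10⁻⁸]^(1/4) = (9.27×10¹⁰)^(1/4) = 552 K.

T_ss ≈ 552 K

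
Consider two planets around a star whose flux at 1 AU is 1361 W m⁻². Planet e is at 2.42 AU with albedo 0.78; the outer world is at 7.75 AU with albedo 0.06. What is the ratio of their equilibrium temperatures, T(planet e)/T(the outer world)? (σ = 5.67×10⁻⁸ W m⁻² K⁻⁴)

T₁/T₂ ≈ 1.245

T_eq = [S₀(1−A)/(4σd²)]^(1/4), so T ∝ (1−A)^(1/4) / √d.
T₁ = [1361×0.22/(4×5.67×10⁻⁸×2.42²)]^(1/4) = 122.53 K.
T₂ = [1361×0.94/(4×5.67×10⁻⁸×7.75²)]^(1/4) = 98.44 K.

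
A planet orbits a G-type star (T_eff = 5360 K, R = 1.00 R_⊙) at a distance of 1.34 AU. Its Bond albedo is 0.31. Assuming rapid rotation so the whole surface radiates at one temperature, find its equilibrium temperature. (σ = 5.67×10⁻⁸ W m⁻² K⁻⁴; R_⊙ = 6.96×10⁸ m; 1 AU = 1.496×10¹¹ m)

R_⋆ = 1.00 × 6.96×10⁸ = 6.96×10⁸ m.
d = 1.34 AU = 2.00×10¹¹ m.
L = 4πR_⋆²σT_⋆⁴ = 4π(6.96×10⁸)² × 5.67×10⁻⁸ × (5360)⁴ = 2.85×10²⁶ W.
S = L/(4πd²) = 564 W m⁻².
Energy balance: absorbed = emitted ⇒ πR²·S(1−A) = 4πR²·σT_eq⁴, so T_eq⁴ = S(1−A)/(4σ).
T_eq = [564 × 0.69 / (4 × 5.67×10⁻⁸)]^(1/4) = (1.72×10⁹)^(1/4) = 204 K.

T_eq ≈ 204 K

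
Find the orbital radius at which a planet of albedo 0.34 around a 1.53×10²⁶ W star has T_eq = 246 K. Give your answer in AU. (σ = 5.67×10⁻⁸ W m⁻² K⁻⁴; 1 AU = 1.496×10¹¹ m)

From T_eq⁴ = L(1−A)/(16πσd²): d = √[L(1−A)/(16πσT_eq⁴)].
d = √[1.53×10²⁶ × 0.66 / (16π × 5.67×10⁻⁸ × (246)⁴)] = 9.84×10¹⁰ m = 0.657 AU.

d ≈ 0.657 AU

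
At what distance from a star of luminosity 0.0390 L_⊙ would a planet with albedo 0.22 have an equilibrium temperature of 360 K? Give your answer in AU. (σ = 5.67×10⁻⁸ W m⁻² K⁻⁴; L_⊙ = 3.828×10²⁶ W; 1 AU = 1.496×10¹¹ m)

d ≈ 0.104 AU

L = 0.0390 × 3.828×10²⁶ = 1.49×10²⁵ W.
From T_eq⁴ = L(1−A)/(16πσd²): d = √[L(1−A)/(16πσT_eq⁴)].
d = √[1.49×10²⁵ × 0.78 / (16π × 5.67×10⁻⁸ × (360)⁴)] = 1.56×10¹⁰ m = 0.104 AU.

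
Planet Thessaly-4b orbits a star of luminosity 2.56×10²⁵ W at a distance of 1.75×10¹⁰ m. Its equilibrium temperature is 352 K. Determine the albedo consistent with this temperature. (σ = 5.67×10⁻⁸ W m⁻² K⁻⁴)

Flux: S = L/(4πd²) = 2.56×10²⁵/(4π×(1.75×10¹⁰)²) = 6650 W m⁻².
From T_eq⁴ = S(1−A)/(4σ): 1−A = 4σT_eq⁴/S.
1−A = 4 × 5.67×10⁻⁸ × (352)⁴ / 6650 = 0.523.

A ≈ 0.48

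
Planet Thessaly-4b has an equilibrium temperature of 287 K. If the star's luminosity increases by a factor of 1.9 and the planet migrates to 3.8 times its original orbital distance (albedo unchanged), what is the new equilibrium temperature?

T_eq ≈ 173 K

T_eq ∝ L^(1/4) · d^(−1/2).
T′ = 287 × 1.9^(1/4) / 3.8^(1/2) = 173 K.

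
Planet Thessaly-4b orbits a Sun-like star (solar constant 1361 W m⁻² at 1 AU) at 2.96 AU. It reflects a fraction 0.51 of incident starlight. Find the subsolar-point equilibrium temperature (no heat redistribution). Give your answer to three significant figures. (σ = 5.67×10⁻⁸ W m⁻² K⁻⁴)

T_ss ≈ 191 K

Flux at 2.96 AU: S = 1361/2.96² = 155 W m⁻².
At the subsolar point the surface absorbs S(1−A) and emits σT⁴ per unit area — no factor of 4, since only the local patch is in balance.
T = [155 × 0.49 / 5.67×10⁻⁸]^(1/4) = (1.34×10⁹)^(1/4) = 191 K.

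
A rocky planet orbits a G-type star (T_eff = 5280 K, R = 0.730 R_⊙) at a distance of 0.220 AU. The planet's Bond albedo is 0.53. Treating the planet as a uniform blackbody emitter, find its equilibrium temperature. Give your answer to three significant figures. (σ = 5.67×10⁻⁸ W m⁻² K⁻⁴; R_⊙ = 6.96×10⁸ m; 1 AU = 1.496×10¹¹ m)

R_⋆ = 0.730 × 6.96×10⁸ = 5.08×10⁸ m.
d = 0.220 AU = 3.29×10¹⁰ m.
L = 4πR_⋆²σT_⋆⁴ = 4π(5.08×10⁸)² × 5.67×10⁻⁸ × (5280)⁴ = 1.43×10²⁶ W.
S = L/(4πd²) = 1.05×10⁴ W m⁻².
Energy balance: absorbed = emitted ⇒ πR²·S(1−A) = 4πR²·σT_eq⁴, so T_eq⁴ = S(1−A)/(4σ).
T_eq = [1.05×10⁴ × 0.47 / (4 × 5.67×10⁻⁸)]^(1/4) = (2.18×10¹⁰)^(1/4) = 384 K.

T_eq ≈ 384 K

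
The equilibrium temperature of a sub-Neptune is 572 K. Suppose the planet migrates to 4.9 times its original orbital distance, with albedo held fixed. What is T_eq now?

T_eq ∝ L^(1/4) · d^(−1/2).
T′ = 572 / 4.9^(1/2) = 258 K.

T_eq ≈ 258 K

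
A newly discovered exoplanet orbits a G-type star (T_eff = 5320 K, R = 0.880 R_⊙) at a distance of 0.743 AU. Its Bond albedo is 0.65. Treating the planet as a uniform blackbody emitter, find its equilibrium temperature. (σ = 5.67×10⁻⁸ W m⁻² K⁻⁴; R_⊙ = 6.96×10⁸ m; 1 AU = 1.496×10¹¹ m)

T_eq ≈ 215 K

R_⋆ = 0.880 × 6.96×10⁸ = 6.12×10⁸ m.
d = 0.743 AU = 1.11×10¹¹ m.
L = 4πR_⋆²σT_⋆⁴ = 4π(6.12×10⁸)² × 5.67×10⁻⁸ × (5320)⁴ = 2.14×10²⁶ W.
S = L/(4πd²) = 1380 W m⁻².
Energy balance: absorbed = emitted ⇒ πR²·S(1−A) = 4πR²·σT_eq⁴, so T_eq⁴ = S(1−A)/(4σ).
T_eq = [1380 × 0.35 / (4 × 5.67×10⁻⁸)]^(1/4) = (2.13×10⁹)^(1/4) = 215 K.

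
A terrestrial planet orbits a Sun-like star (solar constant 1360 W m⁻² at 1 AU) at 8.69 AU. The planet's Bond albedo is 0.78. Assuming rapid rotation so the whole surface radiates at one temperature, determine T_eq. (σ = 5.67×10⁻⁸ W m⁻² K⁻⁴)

Flux at 8.69 AU: S = 1360/8.69² = 18.0 W m⁻².
Energy balance: absorbed = emitted ⇒ πR²·S(1−A) = 4πR²·σT_eq⁴, so T_eq⁴ = S(1−A)/(4σ).
T_eq = [18.0 × 0.22 / (4 × 5.67×10⁻⁸)]^(1/4) = (1.75×10⁷)^(1/4) = 64.7 K.

T_eq ≈ 64.7 K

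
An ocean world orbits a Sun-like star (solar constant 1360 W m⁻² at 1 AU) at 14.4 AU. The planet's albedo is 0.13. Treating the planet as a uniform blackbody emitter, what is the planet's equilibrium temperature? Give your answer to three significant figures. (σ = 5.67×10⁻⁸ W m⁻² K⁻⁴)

T_eq ≈ 70.8 K

Flux at 14.4 AU: S = 1360/14.4² = 6.56 W m⁻².
Energy balance: absorbed = emitted ⇒ πR²·S(1−A) = 4πR²·σT_eq⁴, so T_eq⁴ = S(1−A)/(4σ).
T_eq = [6.56 × 0.87 / (4 × 5.67×10⁻⁸)]^(1/4) = (2.52×10⁷)^(1/4) = 70.8 K.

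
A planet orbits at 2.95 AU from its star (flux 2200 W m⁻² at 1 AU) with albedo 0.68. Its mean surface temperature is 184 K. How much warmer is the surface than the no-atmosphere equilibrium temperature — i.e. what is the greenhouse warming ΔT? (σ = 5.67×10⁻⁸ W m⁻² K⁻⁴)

S = 2200/2.95² = 252.8 W m⁻².
T_eq = [S(1−A)/(4σ)]^(1/4) = [252.8×0.32/(4×5.67×10⁻⁸)]^(1/4) = 137.4 K.
ΔT = T_surf − T_eq = 184 − 137.4.

ΔT ≈ 46.6 K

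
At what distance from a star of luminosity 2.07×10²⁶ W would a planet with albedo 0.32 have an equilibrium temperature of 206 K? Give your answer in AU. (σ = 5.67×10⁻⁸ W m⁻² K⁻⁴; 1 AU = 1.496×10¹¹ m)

From T_eq⁴ = L(1−A)/(16πσd²): d = √[L(1−A)/(16πσT_eq⁴)].
d = √[2.07×10²⁶ × 0.68 / (16π × 5.67×10⁻⁸ × (206)⁴)] = 1.66×10¹¹ m = 1.11 AU.

d ≈ 1.11 AU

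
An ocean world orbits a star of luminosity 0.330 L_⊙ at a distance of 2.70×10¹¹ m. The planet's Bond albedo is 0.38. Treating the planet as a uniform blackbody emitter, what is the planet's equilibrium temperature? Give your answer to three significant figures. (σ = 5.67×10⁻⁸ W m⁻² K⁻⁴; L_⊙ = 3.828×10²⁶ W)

L = 0.330 × 3.828×10²⁶ = 1.26×10²⁶ W.
Flux: S = L/(4πd²) = 1.26×10²⁶/(4π×(2.70×10¹¹)²) = 138 W m⁻².
Energy balance: absorbed = emitted ⇒ πR²·S(1−A) = 4πR²·σT_eq⁴, so T_eq⁴ = S(1−A)/(4σ).
T_eq = [138 × 0.62 / (4 × 5.67×10⁻⁸)]^(1/4) = (3.77×10⁸)^(1/4) = 139 K.

T_eq ≈ 139 K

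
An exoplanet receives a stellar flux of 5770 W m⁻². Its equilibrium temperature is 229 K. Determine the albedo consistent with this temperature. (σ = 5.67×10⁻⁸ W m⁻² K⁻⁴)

A ≈ 0.89

From T_eq⁴ = S(1−A)/(4σ): 1−A = 4σT_eq⁴/S.
1−A = 4 × 5.67×10⁻⁸ × (229)⁴ / 5770 = 0.108.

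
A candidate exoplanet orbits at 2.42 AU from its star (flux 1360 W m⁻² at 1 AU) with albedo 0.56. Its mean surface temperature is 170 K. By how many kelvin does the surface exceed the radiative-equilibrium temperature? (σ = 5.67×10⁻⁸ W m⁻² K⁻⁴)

ΔT ≈ 24.3 K

S = 1360/2.42² = 232.2 W m⁻².
T_eq = [S(1−A)/(4σ)]^(1/4) = [232.2×0.44/(4×5.67×10⁻⁸)]^(1/4) = 145.7 K.
ΔT = T_surf − T_eq = 170 − 145.7.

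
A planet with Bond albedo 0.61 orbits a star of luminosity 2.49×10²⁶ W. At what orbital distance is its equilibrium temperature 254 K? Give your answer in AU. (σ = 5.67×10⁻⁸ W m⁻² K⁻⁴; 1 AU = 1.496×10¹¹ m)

d ≈ 0.605 AU

From T_eq⁴ = L(1−A)/(16πσd²): d = √[L(1−A)/(16πσT_eq⁴)].
d = √[2.49×10²⁶ × 0.39 / (16π × 5.67×10⁻⁸ × (254)⁴)] = 9.05×10¹⁰ m = 0.605 AU.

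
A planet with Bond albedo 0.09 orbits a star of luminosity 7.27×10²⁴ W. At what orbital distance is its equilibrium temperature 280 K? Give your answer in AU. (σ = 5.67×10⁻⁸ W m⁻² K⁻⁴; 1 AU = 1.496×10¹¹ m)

d ≈ 0.130 AU

From T_eq⁴ = L(1−A)/(16πσd²): d = √[L(1−A)/(16πσT_eq⁴)].
d = √[7.27×10²⁴ × 0.91 / (16π × 5.67×10⁻⁸ × (280)⁴)] = 1.94×10¹⁰ m = 0.130 AU.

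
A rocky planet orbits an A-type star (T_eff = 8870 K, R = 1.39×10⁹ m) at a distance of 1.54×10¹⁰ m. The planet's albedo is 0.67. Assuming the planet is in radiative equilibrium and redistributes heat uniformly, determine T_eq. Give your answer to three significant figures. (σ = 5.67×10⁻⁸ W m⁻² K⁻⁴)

T_eq ≈ 1430 K

L = 4πR_⋆²σT_⋆⁴ = 4π(1.39×10⁹)² × 5.67×10⁻⁸ × (8870)⁴ = 8.52×10²⁷ W.
S = L/(4πd²) = 2.86×10⁶ W m⁻².
Energy balance: absorbed = emitted ⇒ πR²·S(1−A) = 4πR²·σT_eq⁴, so T_eq⁴ = S(1−A)/(4σ).
T_eq = [2.86×10⁶ × 0.33 / (4 × 5.67×10⁻⁸)]^(1/4) = (4.16×10¹²)^(1/4) = 1430 K.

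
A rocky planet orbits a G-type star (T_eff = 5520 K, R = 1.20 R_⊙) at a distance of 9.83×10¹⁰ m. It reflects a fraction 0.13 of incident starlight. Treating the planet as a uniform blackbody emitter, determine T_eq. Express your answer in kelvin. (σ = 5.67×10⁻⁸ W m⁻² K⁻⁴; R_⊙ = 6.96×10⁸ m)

R_⋆ = 1.20 × 6.96×10⁸ = 8.35×10⁸ m.
L = 4πR_⋆²σT_⋆⁴ = 4π(8.35×10⁸)² × 5.67×10⁻⁸ × (5520)⁴ = 4.61×10²⁶ W.
S = L/(4πd²) = 3800 W m⁻².
Energy balance: absorbed = emitted ⇒ πR²·S(1−A) = 4πR²·σT_eq⁴, so T_eq⁴ = S(1−A)/(4σ).
T_eq = [3800 × 0.87 / (4 × 5.67×10⁻⁸)]^(1/4) = (1.46×10¹⁰)^(1/4) = 347 K.

T_eq ≈ 347 K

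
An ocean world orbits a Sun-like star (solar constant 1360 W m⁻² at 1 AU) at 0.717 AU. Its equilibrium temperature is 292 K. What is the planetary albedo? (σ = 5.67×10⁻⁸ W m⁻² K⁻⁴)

A ≈ 0.38

Flux at 0.717 AU: S = 1360/0.717² = 2650 W m⁻².
From T_eq⁴ = S(1−A)/(4σ): 1−A = 4σT_eq⁴/S.
1−A = 4 × 5.67×10⁻⁸ × (292)⁴ / 2650 = 0.623.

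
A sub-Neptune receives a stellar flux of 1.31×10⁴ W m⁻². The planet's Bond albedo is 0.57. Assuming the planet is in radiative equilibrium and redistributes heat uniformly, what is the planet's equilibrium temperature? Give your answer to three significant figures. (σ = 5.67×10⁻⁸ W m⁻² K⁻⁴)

T_eq ≈ 397 K

Energy balance: absorbed = emitted ⇒ πR²·S(1−A) = 4πR²·σT_eq⁴, so T_eq⁴ = S(1−A)/(4σ).
T_eq = [1.31×10⁴ × 0.43 / (4 × 5.67×10⁻⁸)]^(1/4) = (2.48×10¹⁰)^(1/4) = 397 K.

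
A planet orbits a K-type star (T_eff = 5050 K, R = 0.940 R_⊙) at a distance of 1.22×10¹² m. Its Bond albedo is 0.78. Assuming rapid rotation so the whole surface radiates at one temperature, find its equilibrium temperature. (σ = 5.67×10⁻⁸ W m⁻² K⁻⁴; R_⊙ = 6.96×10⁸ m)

T_eq ≈ 56.6 K

R_⋆ = 0.940 × 6.96×10⁸ = 6.54×10⁸ m.
L = 4πR_⋆²σT_⋆⁴ = 4π(6.54×10⁸)² × 5.67×10⁻⁸ × (5050)⁴ = 1.98×10²⁶ W.
S = L/(4πd²) = 10.6 W m⁻².
Energy balance: absorbed = emitted ⇒ πR²·S(1−A) = 4πR²·σT_eq⁴, so T_eq⁴ = S(1−A)/(4σ).
T_eq = [10.6 × 0.22 / (4 × 5.67×10⁻⁸)]^(1/4) = (1.03×10⁷)^(1/4) = 56.6 K.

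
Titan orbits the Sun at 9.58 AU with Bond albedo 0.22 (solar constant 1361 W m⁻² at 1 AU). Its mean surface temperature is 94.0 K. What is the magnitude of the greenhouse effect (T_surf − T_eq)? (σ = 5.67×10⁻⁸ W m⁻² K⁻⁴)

S = 1361/9.58² = 14.83 W m⁻².
T_eq = [S(1−A)/(4σ)]^(1/4) = [14.83×0.78/(4×5.67×10⁻⁸)]^(1/4) = 84.5 K.
ΔT = T_surf − T_eq = 94 − 84.5.

ΔT ≈ 9.5 K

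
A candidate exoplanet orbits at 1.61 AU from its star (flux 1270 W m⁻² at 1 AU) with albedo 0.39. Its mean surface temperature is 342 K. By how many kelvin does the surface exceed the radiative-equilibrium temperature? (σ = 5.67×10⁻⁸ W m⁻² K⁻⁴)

S = 1270/1.61² = 490.0 W m⁻².
T_eq = [S(1−A)/(4σ)]^(1/4) = [490.0×0.61/(4×5.67×10⁻⁸)]^(1/4) = 190.5 K.
ΔT = T_surf − T_eq = 342 − 190.5.

ΔT ≈ 151.5 K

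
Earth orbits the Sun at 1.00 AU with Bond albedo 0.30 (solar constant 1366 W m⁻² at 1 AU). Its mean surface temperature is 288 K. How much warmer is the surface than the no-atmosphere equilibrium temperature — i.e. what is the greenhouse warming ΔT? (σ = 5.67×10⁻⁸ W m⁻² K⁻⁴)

S = 1366/1.00² = 1366 W m⁻².
T_eq = [S(1−A)/(4σ)]^(1/4) = [1366×0.70/(4×5.67×10⁻⁸)]^(1/4) = 254.8 K.
ΔT = T_surf − T_eq = 288 − 254.8.

ΔT ≈ 33.2 K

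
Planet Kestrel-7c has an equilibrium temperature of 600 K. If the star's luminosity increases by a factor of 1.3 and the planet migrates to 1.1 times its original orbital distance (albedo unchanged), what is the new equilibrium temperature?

T_eq ≈ 611 K

T_eq ∝ L^(1/4) · d^(−1/2).
T′ = 600 × 1.3^(1/4) / 1.1^(1/2) = 611 K.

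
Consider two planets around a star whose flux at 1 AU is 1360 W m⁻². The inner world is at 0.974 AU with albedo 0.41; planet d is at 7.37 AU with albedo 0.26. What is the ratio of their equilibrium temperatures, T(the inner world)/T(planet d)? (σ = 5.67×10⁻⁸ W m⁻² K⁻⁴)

T₁/T₂ ≈ 2.599

T_eq = [S₀(1−A)/(4σd²)]^(1/4), so T ∝ (1−A)^(1/4) / √d.
T₁ = [1360×0.59/(4×5.67×10⁻⁸×0.974²)]^(1/4) = 247.12 K.
T₂ = [1360×0.74/(4×5.67×10⁻⁸×7.37²)]^(1/4) = 95.07 K.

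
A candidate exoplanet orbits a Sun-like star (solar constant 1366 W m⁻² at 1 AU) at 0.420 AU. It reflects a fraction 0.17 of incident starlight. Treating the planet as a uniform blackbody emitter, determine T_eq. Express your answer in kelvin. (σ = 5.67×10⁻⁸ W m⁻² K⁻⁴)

T_eq ≈ 410 K

Flux at 0.420 AU: S = 1366/0.420² = 7740 W m⁻².
Energy balance: absorbed = emitted ⇒ πR²·S(1−A) = 4πR²·σT_eq⁴, so T_eq⁴ = S(1−A)/(4σ).
T_eq = [7740 × 0.83 / (4 × 5.67×10⁻⁸)]^(1/4) = (2.83×10¹⁰)^(1/4) = 410 K.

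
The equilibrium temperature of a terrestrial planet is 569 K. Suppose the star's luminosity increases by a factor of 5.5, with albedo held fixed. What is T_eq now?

T_eq ≈ 871 K

T_eq ∝ L^(1/4) · d^(−1/2).
T′ = 569 × 5.5^(1/4) = 871 K.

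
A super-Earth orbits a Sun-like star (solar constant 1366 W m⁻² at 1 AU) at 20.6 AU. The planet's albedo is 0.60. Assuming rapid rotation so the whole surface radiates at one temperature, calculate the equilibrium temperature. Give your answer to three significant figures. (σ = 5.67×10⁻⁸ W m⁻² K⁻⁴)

T_eq ≈ 48.8 K

Flux at 20.6 AU: S = 1366/20.6² = 3.22 W m⁻².
Energy balance: absorbed = emitted ⇒ πR²·S(1−A) = 4πR²·σT_eq⁴, so T_eq⁴ = S(1−A)/(4σ).
T_eq = [3.22 × 0.40 / (4 × 5.67×10⁻⁸)]^(1/4) = (5.68×10⁶)^(1/4) = 48.8 K.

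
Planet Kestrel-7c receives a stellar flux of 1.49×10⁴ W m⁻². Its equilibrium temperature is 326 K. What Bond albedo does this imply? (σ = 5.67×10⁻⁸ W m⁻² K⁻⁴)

A ≈ 0.83

From T_eq⁴ = S(1−A)/(4σ): 1−A = 4σT_eq⁴/S.
1−A = 4 × 5.67×10⁻⁸ × (326)⁴ / 1.49×10⁴ = 0.172.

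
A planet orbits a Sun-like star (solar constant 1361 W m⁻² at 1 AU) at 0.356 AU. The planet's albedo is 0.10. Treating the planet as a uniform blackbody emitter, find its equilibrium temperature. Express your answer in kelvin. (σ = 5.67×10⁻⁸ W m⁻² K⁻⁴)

T_eq ≈ 454 K

Flux at 0.356 AU: S = 1361/0.356² = 1.07×10⁴ W m⁻².
Energy balance: absorbed = emitted ⇒ πR²·S(1−A) = 4πR²·σT_eq⁴, so T_eq⁴ = S(1−A)/(4σ).
T_eq = [1.07×10⁴ × 0.90 / (4 × 5.67×10⁻⁸)]^(1/4) = (4.26×10¹⁰)^(1/4) = 454 K.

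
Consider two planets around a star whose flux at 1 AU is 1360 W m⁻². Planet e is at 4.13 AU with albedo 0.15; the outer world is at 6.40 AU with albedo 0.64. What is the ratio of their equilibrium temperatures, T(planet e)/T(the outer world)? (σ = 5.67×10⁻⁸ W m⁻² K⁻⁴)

T_eq = [S₀(1−A)/(4σd²)]^(1/4), so T ∝ (1−A)^(1/4) / √d.
T₁ = [1360×0.85/(4×5.67×10⁻⁸×4.13²)]^(1/4) = 131.48 K.
T₂ = [1360×0.36/(4×5.67×10⁻⁸×6.40²)]^(1/4) = 85.20 K.

T₁/T₂ ≈ 1.543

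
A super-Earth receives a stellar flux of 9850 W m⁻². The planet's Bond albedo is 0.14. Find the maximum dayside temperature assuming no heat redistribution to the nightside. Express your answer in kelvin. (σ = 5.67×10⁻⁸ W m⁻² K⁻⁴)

With no redistribution each surface element balances locally: S(1−A) = σT⁴.
T = [9850 × 0.86 / 5.67×10⁻⁸]^(1/4) = (1.49×10¹¹)^(1/4) = 622 K.

T_ss ≈ 622 K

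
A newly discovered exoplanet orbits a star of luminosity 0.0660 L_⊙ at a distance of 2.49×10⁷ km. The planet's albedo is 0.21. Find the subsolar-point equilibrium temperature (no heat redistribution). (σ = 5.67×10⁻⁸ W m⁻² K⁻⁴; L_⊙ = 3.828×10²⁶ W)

T_ss ≈ 461 K

d = 2.49×10⁷ km = 2.49×10¹⁰ m.
L = 0.0660 × 3.828×10²⁶ = 2.53×10²⁵ W.
Flux: S = L/(4πd²) = 2.53×10²⁵/(4π×(2.49×10¹⁰)²) = 3240 W m⁻².
At the subsolar point the surface absorbs S(1−A) and emits σT⁴ per unit area — no factor of 4, since only the local patch is in balance.
T = [3240 × 0.79 / 5.67×10⁻⁸]^(1/4) = (4.52×10¹⁰)^(1/4) = 461 K.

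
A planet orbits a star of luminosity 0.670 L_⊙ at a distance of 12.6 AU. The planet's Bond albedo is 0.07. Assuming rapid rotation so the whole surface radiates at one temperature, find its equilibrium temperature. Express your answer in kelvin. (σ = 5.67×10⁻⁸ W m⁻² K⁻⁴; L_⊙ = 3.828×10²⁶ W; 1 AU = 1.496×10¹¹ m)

d = 12.6 AU = 1.88×10¹² m.
L = 0.670 × 3.828×10²⁶ = 2.56×10²⁶ W.
Flux: S = L/(4πd²) = 2.56×10²⁶/(4π×(1.88×10¹²)²) = 5.74 W m⁻².
Energy balance: absorbed = emitted ⇒ πR²·S(1−A) = 4πR²·σT_eq⁴, so T_eq⁴ = S(1−A)/(4σ).
T_eq = [5.74 × 0.93 / (4 × 5.67×10⁻⁸)]^(1/4) = (2.36×10⁷)^(1/4) = 69.7 K.

T_eq ≈ 69.7 K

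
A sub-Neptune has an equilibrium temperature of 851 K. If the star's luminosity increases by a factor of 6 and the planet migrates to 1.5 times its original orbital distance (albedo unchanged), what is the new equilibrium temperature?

T_eq ≈ 1090 K

T_eq ∝ L^(1/4) · d^(−1/2).
T′ = 851 × 6^(1/4) / 1.5^(1/2) = 1090 K.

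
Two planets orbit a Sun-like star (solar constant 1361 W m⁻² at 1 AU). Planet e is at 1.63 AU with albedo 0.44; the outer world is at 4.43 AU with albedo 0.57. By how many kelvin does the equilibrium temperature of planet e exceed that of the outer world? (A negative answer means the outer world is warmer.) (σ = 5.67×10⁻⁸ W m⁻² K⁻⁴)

T_eq = [S₀(1−A)/(4σd²)]^(1/4), so T ∝ (1−A)^(1/4) / √d.
T₁ = [1361×0.56/(4×5.67×10⁻⁸×1.63²)]^(1/4) = 188.58 K.
T₂ = [1361×0.43/(4×5.67×10⁻⁸×4.43²)]^(1/4) = 107.08 K.

ΔT ≈ 81.5 K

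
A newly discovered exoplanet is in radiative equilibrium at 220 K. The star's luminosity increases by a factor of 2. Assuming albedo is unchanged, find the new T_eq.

T_eq ∝ L^(1/4) · d^(−1/2).
T′ = 220 × 2^(1/4) = 262 K.

T_eq ≈ 262 K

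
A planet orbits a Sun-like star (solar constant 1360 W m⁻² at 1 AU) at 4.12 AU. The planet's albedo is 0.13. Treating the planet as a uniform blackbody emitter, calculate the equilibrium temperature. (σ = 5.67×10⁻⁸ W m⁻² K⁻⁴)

Flux at 4.12 AU: S = 1360/4.12² = 80.1 W m⁻².
Energy balance: absorbed = emitted ⇒ πR²·S(1−A) = 4πR²·σT_eq⁴, so T_eq⁴ = S(1−A)/(4σ).
T_eq = [80.1 × 0.87 / (4 × 5.67×10⁻⁸)]^(1/4) = (3.07×10⁸)^(1/4) = 132 K.

T_eq ≈ 132 K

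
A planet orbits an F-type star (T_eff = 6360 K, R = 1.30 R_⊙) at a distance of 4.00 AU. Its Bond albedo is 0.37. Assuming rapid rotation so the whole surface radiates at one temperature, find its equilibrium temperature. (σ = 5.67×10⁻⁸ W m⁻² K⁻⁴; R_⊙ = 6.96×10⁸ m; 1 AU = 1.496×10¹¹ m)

R_⋆ = 1.30 × 6.96×10⁸ = 9.05×10⁸ m.
d = 4.00 AU = 5.98×10¹¹ m.
L = 4πR_⋆²σT_⋆⁴ = 4π(9.05×10⁸)² × 5.67×10⁻⁸ × (6360)⁴ = 9.54×10²⁶ W.
S = L/(4πd²) = 212 W m⁻².
Energy balance: absorbed = emitted ⇒ πR²·S(1−A) = 4πR²·σT_eq⁴, so T_eq⁴ = S(1−A)/(4σ).
T_eq = [212 × 0.63 / (4 × 5.67×10⁻⁸)]^(1/4) = (5.89×10⁸)^(1/4) = 156 K.

T_eq ≈ 156 K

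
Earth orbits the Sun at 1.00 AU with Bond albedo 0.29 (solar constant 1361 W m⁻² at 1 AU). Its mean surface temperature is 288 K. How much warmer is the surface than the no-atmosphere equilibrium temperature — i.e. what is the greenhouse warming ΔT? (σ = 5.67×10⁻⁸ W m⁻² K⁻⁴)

ΔT ≈ 32.5 K

S = 1361/1.00² = 1361 W m⁻².
T_eq = [S(1−A)/(4σ)]^(1/4) = [1361×0.71/(4×5.67×10⁻⁸)]^(1/4) = 255.5 K.
ΔT = T_surf − T_eq = 288 − 255.5.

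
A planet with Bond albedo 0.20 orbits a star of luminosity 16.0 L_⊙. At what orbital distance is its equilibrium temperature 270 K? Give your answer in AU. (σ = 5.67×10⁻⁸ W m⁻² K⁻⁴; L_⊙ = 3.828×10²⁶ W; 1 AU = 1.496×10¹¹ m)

d ≈ 3.80 AU

L = 16.0 × 3.828×10²⁶ = 6.12×10²⁷ W.
From T_eq⁴ = L(1−A)/(16πσd²): d = √[L(1−A)/(16πσT_eq⁴)].
d = √[6.12×10²⁷ × 0.80 / (16π × 5.67×10⁻⁸ × (270)⁴)] = 5.69×10¹¹ m = 3.80 AU.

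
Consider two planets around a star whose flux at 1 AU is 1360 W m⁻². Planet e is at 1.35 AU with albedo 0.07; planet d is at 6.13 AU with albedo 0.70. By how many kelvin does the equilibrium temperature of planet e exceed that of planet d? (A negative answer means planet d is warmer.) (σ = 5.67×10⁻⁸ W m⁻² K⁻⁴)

ΔT ≈ 152.0 K

T_eq = [S₀(1−A)/(4σd²)]^(1/4), so T ∝ (1−A)^(1/4) / √d.
T₁ = [1360×0.93/(4×5.67×10⁻⁸×1.35²)]^(1/4) = 235.19 K.
T₂ = [1360×0.30/(4×5.67×10⁻⁸×6.13²)]^(1/4) = 83.18 K.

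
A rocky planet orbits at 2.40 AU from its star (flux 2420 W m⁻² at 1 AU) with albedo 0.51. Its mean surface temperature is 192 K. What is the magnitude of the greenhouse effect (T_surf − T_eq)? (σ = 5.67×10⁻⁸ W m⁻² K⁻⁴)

S = 2420/2.40² = 420.1 W m⁻².
T_eq = [S(1−A)/(4σ)]^(1/4) = [420.1×0.49/(4×5.67×10⁻⁸)]^(1/4) = 173.6 K.
ΔT = T_surf − T_eq = 192 − 173.6.

ΔT ≈ 18.4 K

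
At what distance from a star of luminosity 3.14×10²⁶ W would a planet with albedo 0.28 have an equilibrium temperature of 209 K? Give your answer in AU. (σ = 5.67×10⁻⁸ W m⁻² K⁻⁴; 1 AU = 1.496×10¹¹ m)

From T_eq⁴ = L(1−A)/(16πσd²): d = √[L(1−A)/(16πσT_eq⁴)].
d = √[3.14×10²⁶ × 0.72 / (16π × 5.67×10⁻⁸ × (209)⁴)] = 2.04×10¹¹ m = 1.36 AU.

d ≈ 1.36 AU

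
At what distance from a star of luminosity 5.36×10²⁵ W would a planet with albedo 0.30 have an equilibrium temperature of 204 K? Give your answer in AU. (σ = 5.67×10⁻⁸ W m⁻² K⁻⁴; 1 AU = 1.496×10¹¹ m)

d ≈ 0.583 AU

From T_eq⁴ = L(1−A)/(16πσd²): d = √[L(1−A)/(16πσT_eq⁴)].
d = √[5.36×10²⁵ × 0.70 / (16π × 5.67×10⁻⁸ × (204)⁴)] = 8.72×10¹⁰ m = 0.583 AU.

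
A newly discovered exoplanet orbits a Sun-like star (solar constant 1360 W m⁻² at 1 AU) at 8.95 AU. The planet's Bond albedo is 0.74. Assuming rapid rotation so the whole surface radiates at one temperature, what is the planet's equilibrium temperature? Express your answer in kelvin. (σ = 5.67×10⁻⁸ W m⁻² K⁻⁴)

T_eq ≈ 66.4 K

Flux at 8.95 AU: S = 1360/8.95² = 17.0 W m⁻².
Energy balance: absorbed = emitted ⇒ πR²·S(1−A) = 4πR²·σT_eq⁴, so T_eq⁴ = S(1−A)/(4σ).
T_eq = [17.0 × 0.26 / (4 × 5.67×10⁻⁸)]^(1/4) = (1.95×10⁷)^(1/4) = 66.4 K.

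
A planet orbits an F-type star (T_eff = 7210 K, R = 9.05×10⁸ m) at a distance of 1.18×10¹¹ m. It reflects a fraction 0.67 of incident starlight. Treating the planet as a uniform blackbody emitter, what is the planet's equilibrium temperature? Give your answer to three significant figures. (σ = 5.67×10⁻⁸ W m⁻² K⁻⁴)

L = 4πR_⋆²σT_⋆⁴ = 4π(9.05×10⁸)² × 5.67×10⁻⁸ × (7210)⁴ = 1.58×10²⁷ W.
S = L/(4πd²) = 9010 W m⁻².
Energy balance: absorbed = emitted ⇒ πR²·S(1−A) = 4πR²·σT_eq⁴, so T_eq⁴ = S(1−A)/(4σ).
T_eq = [9010 × 0.33 / (4 × 5.67×10⁻⁸)]^(1/4) = (1.31×10¹⁰)^(1/4) = 338 K.

T_eq ≈ 338 K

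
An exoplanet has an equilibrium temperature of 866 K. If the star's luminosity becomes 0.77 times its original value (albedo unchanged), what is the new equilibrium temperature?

T_eq ∝ L^(1/4) · d^(−1/2).
T′ = 866 × 0.77^(1/4) = 811 K.

T_eq ≈ 811 K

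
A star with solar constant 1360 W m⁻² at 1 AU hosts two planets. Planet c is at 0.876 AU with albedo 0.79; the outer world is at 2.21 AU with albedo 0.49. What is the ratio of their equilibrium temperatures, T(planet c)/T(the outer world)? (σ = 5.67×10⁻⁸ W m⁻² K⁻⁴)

T_eq = [S₀(1−A)/(4σd²)]^(1/4), so T ∝ (1−A)^(1/4) / √d.
T₁ = [1360×0.21/(4×5.67×10⁻⁸×0.876²)]^(1/4) = 201.27 K.
T₂ = [1360×0.51/(4×5.67×10⁻⁸×2.21²)]^(1/4) = 158.19 K.

T₁/T₂ ≈ 1.272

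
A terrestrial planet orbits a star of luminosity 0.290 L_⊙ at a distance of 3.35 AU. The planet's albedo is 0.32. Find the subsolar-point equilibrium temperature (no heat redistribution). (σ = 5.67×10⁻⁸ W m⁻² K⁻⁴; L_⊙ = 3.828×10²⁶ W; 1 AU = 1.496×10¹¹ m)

d = 3.35 AU = 5.01×10¹¹ m.
L = 0.290 × 3.828×10²⁶ = 1.11×10²⁶ W.
Flux: S = L/(4πd²) = 1.11×10²⁶/(4π×(5.01×10¹¹)²) = 35.2 W m⁻².
At the subsolar point the surface absorbs S(1−A) and emits σT⁴ per unit area — no factor of 4, since only the local patch is in balance.
T = [35.2 × 0.68 / 5.67×10⁻⁸]^(1/4) = (4.22×10⁸)^(1/4) = 143 K.

T_ss ≈ 143 K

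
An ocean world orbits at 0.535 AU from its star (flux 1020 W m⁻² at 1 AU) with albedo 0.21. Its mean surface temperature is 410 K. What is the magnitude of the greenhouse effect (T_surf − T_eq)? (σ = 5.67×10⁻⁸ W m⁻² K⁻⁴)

S = 1020/0.535² = 3564 W m⁻².
T_eq = [S(1−A)/(4σ)]^(1/4) = [3564×0.79/(4×5.67×10⁻⁸)]^(1/4) = 333.8 K.
ΔT = T_surf − T_eq = 410 − 333.8.

ΔT ≈ 76.2 K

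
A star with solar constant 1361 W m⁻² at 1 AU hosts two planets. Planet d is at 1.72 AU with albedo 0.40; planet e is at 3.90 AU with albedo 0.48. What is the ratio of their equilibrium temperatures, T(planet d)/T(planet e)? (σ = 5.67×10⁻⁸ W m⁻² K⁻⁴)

T_eq = [S₀(1−A)/(4σd²)]^(1/4), so T ∝ (1−A)^(1/4) / √d.
T₁ = [1361×0.60/(4×5.67×10⁻⁸×1.72²)]^(1/4) = 186.78 K.
T₂ = [1361×0.52/(4×5.67×10⁻⁸×3.90²)]^(1/4) = 119.68 K.

T₁/T₂ ≈ 1.561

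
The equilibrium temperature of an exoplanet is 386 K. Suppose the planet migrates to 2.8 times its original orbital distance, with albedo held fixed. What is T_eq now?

T_eq ≈ 231 K

T_eq ∝ L^(1/4) · d^(−1/2).
T′ = 386 / 2.8^(1/2) = 231 K.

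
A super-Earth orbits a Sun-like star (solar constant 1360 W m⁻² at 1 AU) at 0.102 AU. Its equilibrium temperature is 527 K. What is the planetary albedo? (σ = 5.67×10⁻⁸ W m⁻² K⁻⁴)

A ≈ 0.87

Flux at 0.102 AU: S = 1360/0.102² = 1.31×10⁵ W m⁻².
From T_eq⁴ = S(1−A)/(4σ): 1−A = 4σT_eq⁴/S.
1−A = 4 × 5.67×10⁻⁸ × (527)⁴ / 1.31×10⁵ = 0.134.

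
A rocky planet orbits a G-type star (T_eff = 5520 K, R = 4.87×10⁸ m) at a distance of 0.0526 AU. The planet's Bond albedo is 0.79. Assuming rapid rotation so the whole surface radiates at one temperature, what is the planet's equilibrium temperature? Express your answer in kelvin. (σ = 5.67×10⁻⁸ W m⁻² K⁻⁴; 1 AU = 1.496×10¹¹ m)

d = 0.0526 AU = 7.87×10⁹ m.
L = 4πR_⋆²σT_⋆⁴ = 4π(4.87×10⁸)² × 5.67×10⁻⁸ × (5520)⁴ = 1.57×10²⁶ W.
S = L/(4πd²) = 2.02×10⁵ W m⁻².
Energy balance: absorbed = emitted ⇒ πR²·S(1−A) = 4πR²·σT_eq⁴, so T_eq⁴ = S(1−A)/(4σ).
T_eq = [2.02×10⁵ × 0.21 / (4 × 5.67×10⁻⁸)]^(1/4) = (1.87×10¹¹)^(1/4) = 657 K.

T_eq ≈ 657 K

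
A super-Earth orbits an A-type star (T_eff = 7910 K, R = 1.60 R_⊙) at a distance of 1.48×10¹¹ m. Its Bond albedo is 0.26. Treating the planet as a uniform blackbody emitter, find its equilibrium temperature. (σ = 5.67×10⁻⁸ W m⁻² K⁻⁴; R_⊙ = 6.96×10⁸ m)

T_eq ≈ 450 K

R_⋆ = 1.60 × 6.96×10⁸ = 1.11×10⁹ m.
L = 4πR_⋆²σT_⋆⁴ = 4π(1.11×10⁹)² × 5.67×10⁻⁸ × (7910)⁴ = 3.46×10²⁷ W.
S = L/(4πd²) = 1.26×10⁴ W m⁻².
Energy balance: absorbed = emitted ⇒ πR²·S(1−A) = 4πR²·σT_eq⁴, so T_eq⁴ = S(1−A)/(4σ).
T_eq = [1.26×10⁴ × 0.74 / (4 × 5.67×10⁻⁸)]^(1/4) = (4.10×10¹⁰)^(1/4) = 450 K.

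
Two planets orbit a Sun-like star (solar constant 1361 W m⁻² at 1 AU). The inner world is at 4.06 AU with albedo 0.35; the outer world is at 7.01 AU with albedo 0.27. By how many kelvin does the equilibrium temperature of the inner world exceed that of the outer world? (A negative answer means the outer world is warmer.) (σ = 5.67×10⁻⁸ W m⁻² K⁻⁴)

T_eq = [S₀(1−A)/(4σd²)]^(1/4), so T ∝ (1−A)^(1/4) / √d.
T₁ = [1361×0.65/(4×5.67×10⁻⁸×4.06²)]^(1/4) = 124.03 K.
T₂ = [1361×0.73/(4×5.67×10⁻⁸×7.01²)]^(1/4) = 97.17 K.

ΔT ≈ 26.9 K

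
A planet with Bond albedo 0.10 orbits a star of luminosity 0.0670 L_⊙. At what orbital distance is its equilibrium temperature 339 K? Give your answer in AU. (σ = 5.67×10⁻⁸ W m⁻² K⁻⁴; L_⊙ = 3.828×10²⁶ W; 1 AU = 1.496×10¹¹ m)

d ≈ 0.166 AU

L = 0.0670 × 3.828×10²⁶ = 2.56×10²⁵ W.
From T_eq⁴ = L(1−A)/(16πσd²): d = √[L(1−A)/(16πσT_eq⁴)].
d = √[2.56×10²⁵ × 0.90 / (16π × 5.67×10⁻⁸ × (339)⁴)] = 2.48×10¹⁰ m = 0.166 AU.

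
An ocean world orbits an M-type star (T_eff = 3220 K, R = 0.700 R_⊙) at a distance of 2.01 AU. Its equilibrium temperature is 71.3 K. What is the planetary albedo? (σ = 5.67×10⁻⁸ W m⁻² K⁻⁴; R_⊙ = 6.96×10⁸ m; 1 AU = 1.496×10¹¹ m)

R_⋆ = 0.700 × 6.96×10⁸ = 4.87×10⁸ m.
d = 2.01 AU = 3.01×10¹¹ m.
L = 4πR_⋆²σT_⋆⁴ = 4π(4.87×10⁸)² × 5.67×10⁻⁸ × (3220)⁴ = 1.82×10²⁵ W.
S = L/(4πd²) = 16.0 W m⁻².
From T_eq⁴ = S(1−A)/(4σ): 1−A = 4σT_eq⁴/S.
1−A = 4 × 5.67×10⁻⁸ × (71.3)⁴ / 16.0 = 0.366.

A ≈ 0.63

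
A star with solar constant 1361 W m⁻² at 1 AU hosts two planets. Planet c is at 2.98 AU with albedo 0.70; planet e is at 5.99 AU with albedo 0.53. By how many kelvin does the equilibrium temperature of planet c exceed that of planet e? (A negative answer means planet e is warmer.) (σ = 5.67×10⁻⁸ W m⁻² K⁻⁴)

ΔT ≈ 25.2 K

T_eq = [S₀(1−A)/(4σd²)]^(1/4), so T ∝ (1−A)^(1/4) / √d.
T₁ = [1361×0.30/(4×5.67×10⁻⁸×2.98²)]^(1/4) = 119.32 K.
T₂ = [1361×0.47/(4×5.67×10⁻⁸×5.99²)]^(1/4) = 94.16 K.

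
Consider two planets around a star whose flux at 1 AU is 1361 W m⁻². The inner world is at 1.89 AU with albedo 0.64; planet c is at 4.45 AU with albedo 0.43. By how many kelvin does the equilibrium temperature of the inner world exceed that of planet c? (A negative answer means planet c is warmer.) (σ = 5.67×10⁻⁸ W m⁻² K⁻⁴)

ΔT ≈ 42.2 K

T_eq = [S₀(1−A)/(4σd²)]^(1/4), so T ∝ (1−A)^(1/4) / √d.
T₁ = [1361×0.36/(4×5.67×10⁻⁸×1.89²)]^(1/4) = 156.82 K.
T₂ = [1361×0.57/(4×5.67×10⁻⁸×4.45²)]^(1/4) = 114.64 K.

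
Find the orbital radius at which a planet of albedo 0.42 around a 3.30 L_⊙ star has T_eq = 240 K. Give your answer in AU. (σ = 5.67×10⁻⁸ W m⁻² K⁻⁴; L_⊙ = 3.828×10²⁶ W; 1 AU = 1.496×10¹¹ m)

d ≈ 1.86 AU

L = 3.30 × 3.828×10²⁶ = 1.26×10²⁷ W.
From T_eq⁴ = L(1−A)/(16πσd²): d = √[L(1−A)/(16πσT_eq⁴)].
d = √[1.26×10²⁷ × 0.58 / (16π × 5.67×10⁻⁸ × (240)⁴)] = 2.78×10¹¹ m = 1.86 AU.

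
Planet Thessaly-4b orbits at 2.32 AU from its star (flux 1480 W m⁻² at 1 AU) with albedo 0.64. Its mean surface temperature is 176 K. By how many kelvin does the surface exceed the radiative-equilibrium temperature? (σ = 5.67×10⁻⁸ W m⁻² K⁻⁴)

ΔT ≈ 31.5 K

S = 1480/2.32² = 275.0 W m⁻².
T_eq = [S(1−A)/(4σ)]^(1/4) = [275.0×0.36/(4×5.67×10⁻⁸)]^(1/4) = 144.5 K.
ΔT = T_surf − T_eq = 176 − 144.5.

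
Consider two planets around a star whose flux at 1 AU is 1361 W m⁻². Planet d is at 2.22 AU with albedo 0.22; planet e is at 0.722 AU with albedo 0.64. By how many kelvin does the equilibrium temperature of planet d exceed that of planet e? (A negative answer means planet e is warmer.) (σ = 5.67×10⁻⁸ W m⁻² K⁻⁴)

ΔT ≈ -78.2 K

T_eq = [S₀(1−A)/(4σd²)]^(1/4), so T ∝ (1−A)^(1/4) / √d.
T₁ = [1361×0.78/(4×5.67×10⁻⁸×2.22²)]^(1/4) = 175.55 K.
T₂ = [1361×0.36/(4×5.67×10⁻⁸×0.722²)]^(1/4) = 253.72 K.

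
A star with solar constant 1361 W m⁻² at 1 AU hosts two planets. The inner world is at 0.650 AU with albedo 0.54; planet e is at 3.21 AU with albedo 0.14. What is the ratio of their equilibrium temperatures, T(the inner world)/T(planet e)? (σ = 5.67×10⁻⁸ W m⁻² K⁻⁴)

T_eq = [S₀(1−A)/(4σd²)]^(1/4), so T ∝ (1−A)^(1/4) / √d.
T₁ = [1361×0.46/(4×5.67×10⁻⁸×0.650²)]^(1/4) = 284.31 K.
T₂ = [1361×0.86/(4×5.67×10⁻⁸×3.21²)]^(1/4) = 149.60 K.

T₁/T₂ ≈ 1.900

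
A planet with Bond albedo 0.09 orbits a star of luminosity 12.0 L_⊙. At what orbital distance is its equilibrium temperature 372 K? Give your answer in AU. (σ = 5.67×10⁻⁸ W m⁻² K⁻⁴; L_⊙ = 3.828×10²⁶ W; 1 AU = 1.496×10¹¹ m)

L = 12.0 × 3.828×10²⁶ = 4.59×10²⁷ W.
From T_eq⁴ = L(1−A)/(16πσd²): d = √[L(1−A)/(16πσT_eq⁴)].
d = √[4.59×10²⁷ × 0.91 / (16π × 5.67×10⁻⁸ × (372)⁴)] = 2.77×10¹¹ m = 1.85 AU.

d ≈ 1.85 AU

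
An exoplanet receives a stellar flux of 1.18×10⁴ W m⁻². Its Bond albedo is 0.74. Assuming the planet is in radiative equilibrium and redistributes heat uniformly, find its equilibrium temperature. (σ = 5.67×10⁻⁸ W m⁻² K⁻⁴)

T_eq ≈ 341 K

Energy balance: absorbed = emitted ⇒ πR²·S(1−A) = 4πR²·σT_eq⁴, so T_eq⁴ = S(1−A)/(4σ).
T_eq = [1.18×10⁴ × 0.26 / (4 × 5.67×10⁻⁸)]^(1/4) = (1.35×10¹⁰)^(1/4) = 341 K.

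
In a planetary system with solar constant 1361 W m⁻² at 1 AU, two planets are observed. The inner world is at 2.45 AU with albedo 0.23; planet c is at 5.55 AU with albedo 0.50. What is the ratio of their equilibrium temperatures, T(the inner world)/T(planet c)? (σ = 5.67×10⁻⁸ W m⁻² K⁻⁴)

T_eq = [S₀(1−A)/(4σd²)]^(1/4), so T ∝ (1−A)^(1/4) / √d.
T₁ = [1361×0.77/(4×5.67×10⁻⁸×2.45²)]^(1/4) = 166.57 K.
T₂ = [1361×0.50/(4×5.67×10⁻⁸×5.55²)]^(1/4) = 99.35 K.

T₁/T₂ ≈ 1.677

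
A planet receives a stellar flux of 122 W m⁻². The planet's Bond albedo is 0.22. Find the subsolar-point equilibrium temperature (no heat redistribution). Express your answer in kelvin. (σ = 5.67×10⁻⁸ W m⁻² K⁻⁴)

T_ss ≈ 202 K

At the subsolar point the surface absorbs S(1−A) and emits σT⁴ per unit area — no factor of 4, since only the local patch is in balance.
T = [122 × 0.78 / 5.67×10⁻⁸]^(1/4) = (1.68×10⁹)^(1/4) = 202 K.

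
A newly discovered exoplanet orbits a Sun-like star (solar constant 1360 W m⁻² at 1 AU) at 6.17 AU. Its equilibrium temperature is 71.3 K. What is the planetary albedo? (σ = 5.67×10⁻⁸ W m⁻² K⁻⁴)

Flux at 6.17 AU: S = 1360/6.17² = 35.7 W m⁻².
From T_eq⁴ = S(1−A)/(4σ): 1−A = 4σT_eq⁴/S.
1−A = 4 × 5.67×10⁻⁸ × (71.3)⁴ / 35.7 = 0.164.

A ≈ 0.84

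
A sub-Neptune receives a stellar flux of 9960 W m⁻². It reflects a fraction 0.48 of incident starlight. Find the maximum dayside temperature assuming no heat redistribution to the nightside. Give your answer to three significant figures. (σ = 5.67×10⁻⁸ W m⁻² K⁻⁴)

T_ss ≈ 550 K

With no redistribution each surface element balances locally: S(1−A) = σT⁴.
T = [9960 × 0.52 / 5.67×10⁻⁸]^(1/4) = (9.13×10¹⁰)^(1/4) = 550 K.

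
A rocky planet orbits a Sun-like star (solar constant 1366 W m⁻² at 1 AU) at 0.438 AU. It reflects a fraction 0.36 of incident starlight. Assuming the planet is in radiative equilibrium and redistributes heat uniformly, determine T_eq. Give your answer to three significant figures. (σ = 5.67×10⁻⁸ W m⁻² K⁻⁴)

Flux at 0.438 AU: S = 1366/0.438² = 7120 W m⁻².
Energy balance: absorbed = emitted ⇒ πR²·S(1−A) = 4πR²·σT_eq⁴, so T_eq⁴ = S(1−A)/(4σ).
T_eq = [7120 × 0.64 / (4 × 5.67×10⁻⁸)]^(1/4) = (2.01×10¹⁰)^(1/4) = 376 K.

T_eq ≈ 376 K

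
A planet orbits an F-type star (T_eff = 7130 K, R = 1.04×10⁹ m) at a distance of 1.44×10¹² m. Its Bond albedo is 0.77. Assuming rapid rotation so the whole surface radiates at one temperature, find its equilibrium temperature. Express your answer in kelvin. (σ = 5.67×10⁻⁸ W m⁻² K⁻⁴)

T_eq ≈ 93.8 K

L = 4πR_⋆²σT_⋆⁴ = 4π(1.04×10⁹)² × 5.67×10⁻⁸ × (7130)⁴ = 1.99×10²⁷ W.
S = L/(4πd²) = 76.4 W m⁻².
Energy balance: absorbed = emitted ⇒ πR²·S(1−A) = 4πR²·σT_eq⁴, so T_eq⁴ = S(1−A)/(4σ).
T_eq = [76.4 × 0.23 / (4 × 5.67×10⁻⁸)]^(1/4) = (7.75×10⁷)^(1/4) = 93.8 K.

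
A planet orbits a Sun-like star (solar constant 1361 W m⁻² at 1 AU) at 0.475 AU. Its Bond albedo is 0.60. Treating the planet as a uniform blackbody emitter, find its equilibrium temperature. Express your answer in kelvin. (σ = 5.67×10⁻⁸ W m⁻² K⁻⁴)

T_eq ≈ 321 K

Flux at 0.475 AU: S = 1361/0.475² = 6030 W m⁻².
Energy balance: absorbed = emitted ⇒ πR²·S(1−A) = 4πR²·σT_eq⁴, so T_eq⁴ = S(1−A)/(4σ).
T_eq = [6030 × 0.40 / (4 × 5.67×10⁻⁸)]^(1/4) = (1.06×10¹⁰)^(1/4) = 321 K.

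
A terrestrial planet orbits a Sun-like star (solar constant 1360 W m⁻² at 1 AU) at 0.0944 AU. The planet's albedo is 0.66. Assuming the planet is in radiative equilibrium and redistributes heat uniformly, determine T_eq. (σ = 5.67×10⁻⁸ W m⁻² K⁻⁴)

T_eq ≈ 692 K

Flux at 0.0944 AU: S = 1360/0.0944² = 1.53×10⁵ W m⁻².
Energy balance: absorbed = emitted ⇒ πR²·S(1−A) = 4πR²·σT_eq⁴, so T_eq⁴ = S(1−A)/(4σ).
T_eq = [1.53×10⁵ × 0.34 / (4 × 5.67×10⁻⁸)]^(1/4) = (2.29×10¹¹)^(1/4) = 692 K.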